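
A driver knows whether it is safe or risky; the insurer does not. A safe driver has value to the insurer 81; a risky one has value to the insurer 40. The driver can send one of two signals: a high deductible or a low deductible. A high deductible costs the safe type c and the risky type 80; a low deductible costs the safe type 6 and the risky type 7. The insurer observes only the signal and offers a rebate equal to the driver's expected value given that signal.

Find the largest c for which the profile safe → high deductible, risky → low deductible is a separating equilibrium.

Under separation: high deductible → safe (pays 81); low deductible → risky (pays 40).
Risky: 40 − 7 = 33 ≥ 81 − 80 = 1. Holds regardless of c. ✓
Safe: 81 − c ≥ 40 − 6, so c ≤ 81 − 34 = 47.

47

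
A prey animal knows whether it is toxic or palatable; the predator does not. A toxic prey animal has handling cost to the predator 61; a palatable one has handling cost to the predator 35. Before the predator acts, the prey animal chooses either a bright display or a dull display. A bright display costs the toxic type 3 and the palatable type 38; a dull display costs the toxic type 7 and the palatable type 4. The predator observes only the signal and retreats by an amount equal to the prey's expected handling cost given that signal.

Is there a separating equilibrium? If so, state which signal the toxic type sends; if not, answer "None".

bright display

Try toxic → bright display, palatable → dull display:
  If types separate, bright display earns payment 61 and dull display earns 35.
  Toxic: bright display gives 61 − 3 = 58; dull display gives 35 − 7 = 28. No deviation. ✓
  Palatable: dull display gives 35 − 4 = 31; bright display gives 61 − 38 = 23. No deviation. ✓
Both hold — the toxic type sends bright display.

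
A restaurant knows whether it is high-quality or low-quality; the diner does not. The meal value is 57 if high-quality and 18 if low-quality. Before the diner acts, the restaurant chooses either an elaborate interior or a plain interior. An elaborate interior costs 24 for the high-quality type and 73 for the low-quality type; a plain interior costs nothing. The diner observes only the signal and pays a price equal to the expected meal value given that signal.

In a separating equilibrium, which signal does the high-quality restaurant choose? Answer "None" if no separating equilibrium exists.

Try high-quality → elaborate interior, low-quality → plain interior:
  Under separation the diner infers type exactly: elaborate interior → high-quality (pays 57), plain interior → low-quality (pays 18).
  High-quality: elaborate interior gives 57 − 24 = 33; plain interior gives 18 − 0 = 18. No deviation. ✓
  Low-quality: plain interior gives 18 − 0 = 18; elaborate interior gives 57 − 73 = -16. No deviation. ✓
Both hold — the high-quality type sends elaborate interior.

elaborate interior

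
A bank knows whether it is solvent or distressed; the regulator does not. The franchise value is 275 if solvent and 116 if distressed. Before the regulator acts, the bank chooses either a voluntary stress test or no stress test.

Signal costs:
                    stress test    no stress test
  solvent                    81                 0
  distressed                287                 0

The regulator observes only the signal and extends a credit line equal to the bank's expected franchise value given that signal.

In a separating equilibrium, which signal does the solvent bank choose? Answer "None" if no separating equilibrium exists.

stress test

Try solvent → stress test, distressed → no stress test:
  Under separation the regulator infers type exactly: stress test → solvent (pays 275), no stress test → distressed (pays 116).
  Solvent: stress test gives 275 − 81 = 194; no stress test gives 116 − 0 = 116. No deviation. ✓
  Distressed: no stress test gives 116 − 0 = 116; stress test gives 275 − 287 = -12. No deviation. ✓
Both hold — the solvent type sends stress test.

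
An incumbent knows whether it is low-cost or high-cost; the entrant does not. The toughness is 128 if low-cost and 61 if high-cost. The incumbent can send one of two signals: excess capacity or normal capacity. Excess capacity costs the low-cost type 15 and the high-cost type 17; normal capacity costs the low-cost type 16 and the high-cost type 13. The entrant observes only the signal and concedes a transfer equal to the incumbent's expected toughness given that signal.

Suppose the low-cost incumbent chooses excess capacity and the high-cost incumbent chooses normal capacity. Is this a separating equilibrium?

No

Under separation the entrant infers type exactly: excess capacity → low-cost (pays 128), normal capacity → high-cost (pays 61).
Low-cost: excess capacity gives 128 − 15 = 113; normal capacity gives 61 − 16 = 45. No deviation. ✓
High-cost: normal capacity gives 61 − 13 = 48; excess capacity gives 128 − 17 = 111. Would deviate. ✗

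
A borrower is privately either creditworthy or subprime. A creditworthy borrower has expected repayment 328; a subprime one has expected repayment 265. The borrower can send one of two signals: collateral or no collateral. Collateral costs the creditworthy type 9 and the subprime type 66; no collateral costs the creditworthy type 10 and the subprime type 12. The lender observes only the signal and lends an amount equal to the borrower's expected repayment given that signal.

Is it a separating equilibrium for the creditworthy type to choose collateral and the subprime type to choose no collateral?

If types separate, collateral earns payment 328 and no collateral earns 265.
Creditworthy: collateral gives 328 − 9 = 319; no collateral gives 265 − 10 = 255. No deviation. ✓
Subprime: no collateral gives 265 − 12 = 253; collateral gives 328 − 66 = 262. Would deviate. ✗

No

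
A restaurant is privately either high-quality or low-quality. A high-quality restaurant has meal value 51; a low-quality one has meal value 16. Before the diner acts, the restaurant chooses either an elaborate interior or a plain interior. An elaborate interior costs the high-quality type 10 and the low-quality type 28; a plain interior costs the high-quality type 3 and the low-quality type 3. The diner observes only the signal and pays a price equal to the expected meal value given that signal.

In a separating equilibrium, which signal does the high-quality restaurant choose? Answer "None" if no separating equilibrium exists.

None

Try high-quality → elaborate interior, low-quality → plain interior:
  Under separation the diner infers type exactly: elaborate interior → high-quality (pays 51), plain interior → low-quality (pays 16).
  High-quality: elaborate interior gives 51 − 10 = 41; plain interior gives 16 − 3 = 13. No deviation. ✓
  Low-quality: plain interior gives 16 − 3 = 13; elaborate interior gives 51 − 28 = 23. Would deviate. ✗
Try high-quality → plain interior, low-quality → elaborate interior:
  Under separation the diner infers type exactly: plain interior → high-quality (pays 51), elaborate interior → low-quality (pays 16).
  High-quality: plain interior gives 51 − 3 = 48; elaborate interior gives 16 − 10 = 6. No deviation. ✓
  Low-quality: elaborate interior gives 16 − 28 = -12; plain interior gives 51 − 3 = 48. Would deviate. ✗
Neither assignment is incentive-compatible.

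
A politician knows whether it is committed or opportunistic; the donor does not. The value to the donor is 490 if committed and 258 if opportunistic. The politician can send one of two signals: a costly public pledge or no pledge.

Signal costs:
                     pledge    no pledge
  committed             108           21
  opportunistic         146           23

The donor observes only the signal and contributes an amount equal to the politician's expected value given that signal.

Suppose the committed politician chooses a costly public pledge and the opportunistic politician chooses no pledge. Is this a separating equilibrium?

No

If types separate, pledge earns payment 490 and no pledge earns 258.
Committed: pledge gives 490 − 108 = 382; no pledge gives 258 − 21 = 237. No deviation. ✓
Opportunistic: no pledge gives 258 − 23 = 235; pledge gives 490 − 146 = 344. Would deviate. ✗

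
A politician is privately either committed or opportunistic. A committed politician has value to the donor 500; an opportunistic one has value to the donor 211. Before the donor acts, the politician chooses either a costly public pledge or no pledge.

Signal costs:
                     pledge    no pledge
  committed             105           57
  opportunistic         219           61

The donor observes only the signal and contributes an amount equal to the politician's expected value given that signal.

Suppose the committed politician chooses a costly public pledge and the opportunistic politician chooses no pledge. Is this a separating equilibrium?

If types separate, pledge earns payment 500 and no pledge earns 211.
Committed: pledge gives 500 − 105 = 395; no pledge gives 211 − 57 = 154. No deviation. ✓
Opportunistic: no pledge gives 211 − 61 = 150; pledge gives 500 − 219 = 281. Would deviate. ✗

No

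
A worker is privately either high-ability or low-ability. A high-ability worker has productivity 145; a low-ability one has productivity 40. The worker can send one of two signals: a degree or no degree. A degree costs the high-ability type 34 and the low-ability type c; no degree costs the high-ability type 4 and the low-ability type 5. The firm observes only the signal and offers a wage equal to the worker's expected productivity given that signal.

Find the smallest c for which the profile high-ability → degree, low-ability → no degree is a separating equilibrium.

Under separation: degree → high-ability (pays 145); no degree → low-ability (pays 40).
High-ability: 145 − 34 = 111 ≥ 40 − 4 = 36. Holds regardless of c. ✓
Low-ability: 40 − 5 ≥ 145 − c, so c ≥ 145 − 35 = 110.

110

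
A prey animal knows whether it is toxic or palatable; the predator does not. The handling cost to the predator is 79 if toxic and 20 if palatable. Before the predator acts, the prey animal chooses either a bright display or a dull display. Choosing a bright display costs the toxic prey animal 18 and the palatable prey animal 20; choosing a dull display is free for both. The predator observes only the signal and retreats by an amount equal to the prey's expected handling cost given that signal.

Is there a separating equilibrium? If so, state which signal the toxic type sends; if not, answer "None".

Try toxic → bright display, palatable → dull display:
  Under separation the predator infers type exactly: bright display → toxic (pays 79), dull display → palatable (pays 20).
  Toxic: bright display gives 79 − 18 = 61; dull display gives 20 − 0 = 20. No deviation. ✓
  Palatable: dull display gives 20 − 0 = 20; bright display gives 79 − 20 = 59. Would deviate. ✗
Try toxic → dull display, palatable → bright display:
  Under separation the predator infers type exactly: dull display → toxic (pays 79), bright display → palatable (pays 20).
  Toxic: dull display gives 79 − 0 = 79; bright display gives 20 − 18 = 2. No deviation. ✓
  Palatable: bright display gives 20 − 20 = 0; dull display gives 79 − 0 = 79. Would deviate. ✗
Neither assignment is incentive-compatible.

None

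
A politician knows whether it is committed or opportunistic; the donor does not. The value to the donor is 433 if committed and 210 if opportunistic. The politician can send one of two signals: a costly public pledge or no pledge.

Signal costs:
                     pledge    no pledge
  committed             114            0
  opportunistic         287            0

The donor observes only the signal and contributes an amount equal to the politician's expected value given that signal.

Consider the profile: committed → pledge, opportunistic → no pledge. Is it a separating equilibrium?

Under separation the donor infers type exactly: pledge → committed (pays 433), no pledge → opportunistic (pays 210).
Committed: pledge gives 433 − 114 = 319; no pledge gives 210 − 0 = 210. No deviation. ✓
Opportunistic: no pledge gives 210 − 0 = 210; pledge gives 433 − 287 = 146. No deviation. ✓
Both incentive constraints hold.

Yes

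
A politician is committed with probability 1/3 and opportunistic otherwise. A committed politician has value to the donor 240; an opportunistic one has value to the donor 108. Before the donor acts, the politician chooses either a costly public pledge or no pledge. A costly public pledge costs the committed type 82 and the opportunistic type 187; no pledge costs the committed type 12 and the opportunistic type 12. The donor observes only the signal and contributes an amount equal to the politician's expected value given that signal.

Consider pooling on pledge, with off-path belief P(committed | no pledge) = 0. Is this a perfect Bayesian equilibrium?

No

At the pooled signal (pledge) the donor holds the prior 1/3 and pays 1/3·240 + 2/3·108 = 152. Off-path (no pledge) belief 0 gives 0·240 + 1·108 = 108.
Committed: pledge gives 152 − 82 = 70; no pledge gives 108 − 12 = 96. Deviates. ✗
Opportunistic: pledge gives 152 − 187 = -35; no pledge gives 108 − 12 = 96. Deviates. ✗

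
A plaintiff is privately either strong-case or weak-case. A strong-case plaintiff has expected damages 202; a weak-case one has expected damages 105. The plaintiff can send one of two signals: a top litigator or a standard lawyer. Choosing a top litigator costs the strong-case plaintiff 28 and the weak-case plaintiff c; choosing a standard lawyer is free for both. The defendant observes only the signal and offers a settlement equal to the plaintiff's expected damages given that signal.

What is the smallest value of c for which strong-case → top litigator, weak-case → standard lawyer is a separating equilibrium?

Under separation: top litigator → strong-case (pays 202); standard lawyer → weak-case (pays 105).
Strong-case: 202 − 28 = 174 ≥ 105 − 0 = 105. Holds regardless of c. ✓
Weak-case: 105 − 0 ≥ 202 − c, so c ≥ 202 − 105 = 97.

97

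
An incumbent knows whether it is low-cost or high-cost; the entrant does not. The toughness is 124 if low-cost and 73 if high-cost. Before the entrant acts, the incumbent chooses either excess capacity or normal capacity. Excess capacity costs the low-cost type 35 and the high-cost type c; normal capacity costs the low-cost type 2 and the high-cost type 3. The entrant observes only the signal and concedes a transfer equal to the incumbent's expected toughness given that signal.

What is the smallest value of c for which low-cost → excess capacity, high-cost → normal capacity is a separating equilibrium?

54

Under separation: excess capacity → low-cost (pays 124); normal capacity → high-cost (pays 73).
Low-cost: 124 − 35 = 89 ≥ 73 − 2 = 71. Holds regardless of c. ✓
High-cost: 73 − 3 ≥ 124 − c, so c ≥ 124 − 70 = 54.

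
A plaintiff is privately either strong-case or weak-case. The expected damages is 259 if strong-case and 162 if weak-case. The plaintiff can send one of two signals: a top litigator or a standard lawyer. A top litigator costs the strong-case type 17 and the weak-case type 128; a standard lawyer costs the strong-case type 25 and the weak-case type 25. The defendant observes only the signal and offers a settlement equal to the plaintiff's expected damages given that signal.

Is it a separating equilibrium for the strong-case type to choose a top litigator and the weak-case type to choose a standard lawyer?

If types separate, top litigator earns payment 259 and standard lawyer earns 162.
Strong-case: top litigator gives 259 − 17 = 242; standard lawyer gives 162 − 25 = 137. No deviation. ✓
Weak-case: standard lawyer gives 162 − 25 = 137; top litigator gives 259 − 128 = 131. No deviation. ✓
Neither type gains from mimicking the other.

Yes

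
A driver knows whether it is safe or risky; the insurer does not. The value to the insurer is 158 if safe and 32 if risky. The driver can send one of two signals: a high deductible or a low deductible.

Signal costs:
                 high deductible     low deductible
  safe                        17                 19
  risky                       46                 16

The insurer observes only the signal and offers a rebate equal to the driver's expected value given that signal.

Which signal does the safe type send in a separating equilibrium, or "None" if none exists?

None

Try safe → high deductible, risky → low deductible:
  Under separation the insurer infers type exactly: high deductible → safe (pays 158), low deductible → risky (pays 32).
  Safe: high deductible gives 158 − 17 = 141; low deductible gives 32 − 19 = 13. No deviation. ✓
  Risky: low deductible gives 32 − 16 = 16; high deductible gives 158 − 46 = 112. Would deviate. ✗
Try safe → low deductible, risky → high deductible:
  Under separation the insurer infers type exactly: low deductible → safe (pays 158), high deductible → risky (pays 32).
  Safe: low deductible gives 158 − 19 = 139; high deductible gives 32 − 17 = 15. No deviation. ✓
  Risky: high deductible gives 32 − 46 = -14; low deductible gives 158 − 16 = 142. Would deviate. ✗
Neither assignment is incentive-compatible.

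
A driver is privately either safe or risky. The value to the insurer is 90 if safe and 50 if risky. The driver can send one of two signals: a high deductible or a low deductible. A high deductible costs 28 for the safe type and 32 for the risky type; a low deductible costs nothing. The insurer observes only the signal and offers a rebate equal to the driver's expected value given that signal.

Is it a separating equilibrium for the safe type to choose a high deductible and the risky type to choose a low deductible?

If types separate, high deductible earns payment 90 and low deductible earns 50.
Safe: high deductible gives 90 − 28 = 62; low deductible gives 50 − 0 = 50. No deviation. ✓
Risky: low deductible gives 50 − 0 = 50; high deductible gives 90 − 32 = 58. Would deviate. ✗

No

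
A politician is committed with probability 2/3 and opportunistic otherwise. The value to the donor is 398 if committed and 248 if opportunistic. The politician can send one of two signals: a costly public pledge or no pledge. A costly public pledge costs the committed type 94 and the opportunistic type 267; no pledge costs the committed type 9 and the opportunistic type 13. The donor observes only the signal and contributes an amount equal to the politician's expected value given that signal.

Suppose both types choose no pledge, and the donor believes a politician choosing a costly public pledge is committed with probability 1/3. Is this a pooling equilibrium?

Yes

At the pooled signal (no pledge) the donor holds the prior 2/3 and pays 2/3·398 + 1/3·248 = 348. Off-path (pledge) belief 1/3 gives 1/3·398 + 2/3·248 = 298.
Committed: no pledge gives 348 − 9 = 339; pledge gives 298 − 94 = 204. Stays. ✓
Opportunistic: no pledge gives 348 − 13 = 335; pledge gives 298 − 267 = 31. Stays. ✓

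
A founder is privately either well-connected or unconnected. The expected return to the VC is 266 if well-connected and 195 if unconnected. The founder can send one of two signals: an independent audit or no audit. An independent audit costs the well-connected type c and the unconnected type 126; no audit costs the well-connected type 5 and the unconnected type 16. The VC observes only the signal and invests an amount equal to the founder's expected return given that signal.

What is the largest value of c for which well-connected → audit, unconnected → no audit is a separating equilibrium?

Under separation: audit → well-connected (pays 266); no audit → unconnected (pays 195).
Unconnected: 195 − 16 = 179 ≥ 266 − 126 = 140. Holds regardless of c. ✓
Well-connected: 266 − c ≥ 195 − 5, so c ≤ 266 − 190 = 76.

76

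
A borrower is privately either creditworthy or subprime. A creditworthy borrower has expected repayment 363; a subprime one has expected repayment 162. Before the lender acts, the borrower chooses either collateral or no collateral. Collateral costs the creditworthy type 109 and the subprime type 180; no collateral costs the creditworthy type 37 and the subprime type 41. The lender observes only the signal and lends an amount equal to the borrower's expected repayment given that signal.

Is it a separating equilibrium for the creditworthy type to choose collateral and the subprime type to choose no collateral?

If types separate, collateral earns payment 363 and no collateral earns 162.
Creditworthy: collateral gives 363 − 109 = 254; no collateral gives 162 − 37 = 125. No deviation. ✓
Subprime: no collateral gives 162 − 41 = 121; collateral gives 363 − 180 = 183. Would deviate. ✗

No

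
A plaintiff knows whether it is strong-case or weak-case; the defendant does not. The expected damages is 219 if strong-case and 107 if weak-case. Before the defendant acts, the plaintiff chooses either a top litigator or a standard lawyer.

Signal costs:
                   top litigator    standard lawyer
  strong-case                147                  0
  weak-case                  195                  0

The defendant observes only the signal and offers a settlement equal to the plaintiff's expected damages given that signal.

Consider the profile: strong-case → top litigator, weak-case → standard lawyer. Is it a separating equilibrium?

No

Under separation the defendant infers type exactly: top litigator → strong-case (pays 219), standard lawyer → weak-case (pays 107).
Strong-case: top litigator gives 219 − 147 = 72; standard lawyer gives 107 − 0 = 107. Would deviate. ✗
Weak-case: standard lawyer gives 107 − 0 = 107; top litigator gives 219 − 195 = 24. No deviation. ✓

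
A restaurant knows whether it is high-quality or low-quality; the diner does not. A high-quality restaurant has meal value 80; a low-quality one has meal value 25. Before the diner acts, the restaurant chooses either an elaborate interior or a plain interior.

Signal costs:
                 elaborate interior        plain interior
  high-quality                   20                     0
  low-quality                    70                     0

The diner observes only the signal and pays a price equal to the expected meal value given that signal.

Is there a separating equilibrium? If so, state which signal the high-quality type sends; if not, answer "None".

Try high-quality → elaborate interior, low-quality → plain interior:
  If types separate, elaborate interior earns payment 80 and plain interior earns 25.
  High-quality: elaborate interior gives 80 − 20 = 60; plain interior gives 25 − 0 = 25. No deviation. ✓
  Low-quality: plain interior gives 25 − 0 = 25; elaborate interior gives 80 − 70 = 10. No deviation. ✓
Both hold — the high-quality type sends elaborate interior.

elaborate interior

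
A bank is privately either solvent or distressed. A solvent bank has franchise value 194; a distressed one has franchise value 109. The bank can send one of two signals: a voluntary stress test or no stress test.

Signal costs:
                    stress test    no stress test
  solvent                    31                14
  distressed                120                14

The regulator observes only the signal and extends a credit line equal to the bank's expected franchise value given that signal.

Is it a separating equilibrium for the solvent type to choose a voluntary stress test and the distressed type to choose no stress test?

If types separate, stress test earns payment 194 and no stress test earns 109.
Solvent: stress test gives 194 − 31 = 163; no stress test gives 109 − 14 = 95. No deviation. ✓
Distressed: no stress test gives 109 − 14 = 95; stress test gives 194 − 120 = 74. No deviation. ✓
Both incentive constraints hold.

Yes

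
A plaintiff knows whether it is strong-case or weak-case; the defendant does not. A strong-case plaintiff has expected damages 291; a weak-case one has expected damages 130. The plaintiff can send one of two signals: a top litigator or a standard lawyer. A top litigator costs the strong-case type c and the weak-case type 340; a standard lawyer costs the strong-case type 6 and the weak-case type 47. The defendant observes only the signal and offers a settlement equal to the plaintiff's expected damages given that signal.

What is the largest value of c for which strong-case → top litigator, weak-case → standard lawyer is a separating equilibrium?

Under separation: top litigator → strong-case (pays 291); standard lawyer → weak-case (pays 130).
Weak-case: 130 − 47 = 83 ≥ 291 − 340 = -49. Holds regardless of c. ✓
Strong-case: 291 − c ≥ 130 − 6, so c ≤ 291 − 124 = 167.

167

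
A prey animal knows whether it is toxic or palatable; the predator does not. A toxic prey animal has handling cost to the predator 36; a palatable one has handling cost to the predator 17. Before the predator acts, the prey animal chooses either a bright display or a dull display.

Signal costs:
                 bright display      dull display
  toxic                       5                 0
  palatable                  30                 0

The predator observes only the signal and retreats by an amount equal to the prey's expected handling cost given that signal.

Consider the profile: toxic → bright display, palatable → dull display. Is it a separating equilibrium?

Yes

If types separate, bright display earns payment 36 and dull display earns 17.
Toxic: bright display gives 36 − 5 = 31; dull display gives 17 − 0 = 17. No deviation. ✓
Palatable: dull display gives 17 − 0 = 17; bright display gives 36 − 30 = 6. No deviation. ✓
Neither type gains from mimicking the other.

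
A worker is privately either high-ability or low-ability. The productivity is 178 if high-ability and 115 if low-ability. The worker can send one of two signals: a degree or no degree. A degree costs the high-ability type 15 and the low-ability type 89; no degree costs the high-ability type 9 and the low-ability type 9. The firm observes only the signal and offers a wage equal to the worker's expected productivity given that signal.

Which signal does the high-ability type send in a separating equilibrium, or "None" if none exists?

Try high-ability → degree, low-ability → no degree:
  If types separate, degree earns payment 178 and no degree earns 115.
  High-ability: degree gives 178 − 15 = 163; no degree gives 115 − 9 = 106. No deviation. ✓
  Low-ability: no degree gives 115 − 9 = 106; degree gives 178 − 89 = 89. No deviation. ✓
Both hold — the high-ability type sends degree.

degree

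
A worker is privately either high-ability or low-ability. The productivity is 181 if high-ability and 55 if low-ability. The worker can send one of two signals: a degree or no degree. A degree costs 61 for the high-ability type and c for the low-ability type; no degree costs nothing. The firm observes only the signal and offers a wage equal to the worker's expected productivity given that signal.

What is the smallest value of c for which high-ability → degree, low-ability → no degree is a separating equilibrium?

126

Under separation: degree → high-ability (pays 181); no degree → low-ability (pays 55).
High-ability: 181 − 61 = 120 ≥ 55 − 0 = 55. Holds regardless of c. ✓
Low-ability: 55 − 0 ≥ 181 − c, so c ≥ 181 − 55 = 126.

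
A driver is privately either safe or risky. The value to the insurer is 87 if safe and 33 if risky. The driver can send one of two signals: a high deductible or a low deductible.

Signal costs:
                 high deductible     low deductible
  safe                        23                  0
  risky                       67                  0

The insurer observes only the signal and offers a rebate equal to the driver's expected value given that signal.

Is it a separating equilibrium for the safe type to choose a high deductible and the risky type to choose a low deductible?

Under separation the insurer infers type exactly: high deductible → safe (pays 87), low deductible → risky (pays 33).
Safe: high deductible gives 87 − 23 = 64; low deductible gives 33 − 0 = 33. No deviation. ✓
Risky: low deductible gives 33 − 0 = 33; high deductible gives 87 − 67 = 20. No deviation. ✓
Neither type gains from mimicking the other.

Yes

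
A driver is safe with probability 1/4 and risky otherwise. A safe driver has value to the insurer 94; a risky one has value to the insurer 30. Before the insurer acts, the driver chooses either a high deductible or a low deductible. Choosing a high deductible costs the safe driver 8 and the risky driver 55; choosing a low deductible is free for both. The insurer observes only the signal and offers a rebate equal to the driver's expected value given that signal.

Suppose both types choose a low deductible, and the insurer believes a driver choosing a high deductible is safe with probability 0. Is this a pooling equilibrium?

At the pooled signal (low deductible) the insurer holds the prior 1/4 and pays 1/4·94 + 3/4·30 = 46. Off-path (high deductible) belief 0 gives 0·94 + 1·30 = 30.
Safe: low deductible gives 46 − 0 = 46; high deductible gives 30 − 8 = 22. Stays. ✓
Risky: low deductible gives 46 − 0 = 46; high deductible gives 30 − 55 = -25. Stays. ✓

Yes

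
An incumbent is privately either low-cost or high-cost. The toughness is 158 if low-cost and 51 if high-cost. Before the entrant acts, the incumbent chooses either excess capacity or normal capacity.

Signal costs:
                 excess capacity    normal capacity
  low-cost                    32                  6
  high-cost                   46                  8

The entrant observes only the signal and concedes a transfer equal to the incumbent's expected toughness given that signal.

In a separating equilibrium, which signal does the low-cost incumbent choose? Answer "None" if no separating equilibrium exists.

Try low-cost → excess capacity, high-cost → normal capacity:
  If types separate, excess capacity earns payment 158 and normal capacity earns 51.
  Low-cost: excess capacity gives 158 − 32 = 126; normal capacity gives 51 − 6 = 45. No deviation. ✓
  High-cost: normal capacity gives 51 − 8 = 43; excess capacity gives 158 − 46 = 112. Would deviate. ✗
Try low-cost → normal capacity, high-cost → excess capacity:
  If types separate, normal capacity earns payment 158 and excess capacity earns 51.
  Low-cost: normal capacity gives 158 − 6 = 152; excess capacity gives 51 − 32 = 19. No deviation. ✓
  High-cost: excess capacity gives 51 − 46 = 5; normal capacity gives 158 − 8 = 150. Would deviate. ✗
Neither assignment is incentive-compatible.

None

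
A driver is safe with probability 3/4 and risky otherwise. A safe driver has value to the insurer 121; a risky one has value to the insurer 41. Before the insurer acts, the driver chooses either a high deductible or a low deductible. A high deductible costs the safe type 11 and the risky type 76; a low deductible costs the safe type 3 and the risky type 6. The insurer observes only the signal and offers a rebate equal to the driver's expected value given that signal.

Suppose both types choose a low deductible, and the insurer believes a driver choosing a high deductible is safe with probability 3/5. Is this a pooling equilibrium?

At the pooled signal (low deductible) the insurer holds the prior 3/4 and pays 3/4·121 + 1/4·41 = 101. Off-path (high deductible) belief 3/5 gives 3/5·121 + 2/5·41 = 89.
Safe: low deductible gives 101 − 3 = 98; high deductible gives 89 − 11 = 78. Stays. ✓
Risky: low deductible gives 101 − 6 = 95; high deductible gives 89 − 76 = 13. Stays. ✓

Yes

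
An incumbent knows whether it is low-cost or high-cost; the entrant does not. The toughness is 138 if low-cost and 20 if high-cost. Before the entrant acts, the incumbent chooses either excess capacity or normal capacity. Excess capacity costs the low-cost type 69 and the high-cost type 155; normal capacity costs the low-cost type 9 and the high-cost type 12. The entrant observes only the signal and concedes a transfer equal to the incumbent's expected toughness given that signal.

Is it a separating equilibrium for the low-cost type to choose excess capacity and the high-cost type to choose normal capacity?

Yes

If types separate, excess capacity earns payment 138 and normal capacity earns 20.
Low-cost: excess capacity gives 138 − 69 = 69; normal capacity gives 20 − 9 = 11. No deviation. ✓
High-cost: normal capacity gives 20 − 12 = 8; excess capacity gives 138 − 155 = -17. No deviation. ✓
Neither type gains from mimicking the other.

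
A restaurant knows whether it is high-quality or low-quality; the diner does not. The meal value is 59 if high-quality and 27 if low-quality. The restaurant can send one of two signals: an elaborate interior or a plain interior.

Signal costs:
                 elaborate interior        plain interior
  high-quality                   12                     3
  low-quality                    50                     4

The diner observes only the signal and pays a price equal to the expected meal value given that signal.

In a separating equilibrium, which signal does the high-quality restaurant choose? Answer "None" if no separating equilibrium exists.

Try high-quality → elaborate interior, low-quality → plain interior:
  Under separation the diner infers type exactly: elaborate interior → high-quality (pays 59), plain interior → low-quality (pays 27).
  High-quality: elaborate interior gives 59 − 12 = 47; plain interior gives 27 − 3 = 24. No deviation. ✓
  Low-quality: plain interior gives 27 − 4 = 23; elaborate interior gives 59 − 50 = 9. No deviation. ✓
Both hold — the high-quality type sends elaborate interior.

elaborate interior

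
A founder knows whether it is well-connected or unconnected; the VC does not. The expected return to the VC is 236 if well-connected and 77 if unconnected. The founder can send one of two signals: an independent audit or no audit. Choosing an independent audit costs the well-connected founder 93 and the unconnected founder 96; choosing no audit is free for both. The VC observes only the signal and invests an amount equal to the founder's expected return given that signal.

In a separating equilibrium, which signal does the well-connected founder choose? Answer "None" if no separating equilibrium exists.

None

Try well-connected → audit, unconnected → no audit:
  If types separate, audit earns payment 236 and no audit earns 77.
  Well-connected: audit gives 236 − 93 = 143; no audit gives 77 − 0 = 77. No deviation. ✓
  Unconnected: no audit gives 77 − 0 = 77; audit gives 236 − 96 = 140. Would deviate. ✗
Try well-connected → no audit, unconnected → audit:
  If types separate, no audit earns payment 236 and audit earns 77.
  Well-connected: no audit gives 236 − 0 = 236; audit gives 77 − 93 = -16. No deviation. ✓
  Unconnected: audit gives 77 − 96 = -19; no audit gives 236 − 0 = 236. Would deviate. ✗
Neither assignment is incentive-compatible.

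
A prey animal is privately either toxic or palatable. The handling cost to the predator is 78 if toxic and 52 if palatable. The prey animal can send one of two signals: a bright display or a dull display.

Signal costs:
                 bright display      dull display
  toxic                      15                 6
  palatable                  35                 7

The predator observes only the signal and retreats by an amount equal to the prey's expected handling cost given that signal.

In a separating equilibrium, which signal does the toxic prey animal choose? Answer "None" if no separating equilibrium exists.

Try toxic → bright display, palatable → dull display:
  Under separation the predator infers type exactly: bright display → toxic (pays 78), dull display → palatable (pays 52).
  Toxic: bright display gives 78 − 15 = 63; dull display gives 52 − 6 = 46. No deviation. ✓
  Palatable: dull display gives 52 − 7 = 45; bright display gives 78 − 35 = 43. No deviation. ✓
Both hold — the toxic type sends bright display.

bright display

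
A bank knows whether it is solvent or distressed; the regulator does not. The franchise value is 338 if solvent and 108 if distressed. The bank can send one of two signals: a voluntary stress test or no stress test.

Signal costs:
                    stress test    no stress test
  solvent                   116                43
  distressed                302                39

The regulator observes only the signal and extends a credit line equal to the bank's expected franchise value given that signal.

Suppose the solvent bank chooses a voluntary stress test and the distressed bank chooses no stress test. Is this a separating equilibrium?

Under separation the regulator infers type exactly: stress test → solvent (pays 338), no stress test → distressed (pays 108).
Solvent: stress test gives 338 − 116 = 222; no stress test gives 108 − 43 = 65. No deviation. ✓
Distressed: no stress test gives 108 − 39 = 69; stress test gives 338 − 302 = 36. No deviation. ✓
Both incentive constraints hold.

Yes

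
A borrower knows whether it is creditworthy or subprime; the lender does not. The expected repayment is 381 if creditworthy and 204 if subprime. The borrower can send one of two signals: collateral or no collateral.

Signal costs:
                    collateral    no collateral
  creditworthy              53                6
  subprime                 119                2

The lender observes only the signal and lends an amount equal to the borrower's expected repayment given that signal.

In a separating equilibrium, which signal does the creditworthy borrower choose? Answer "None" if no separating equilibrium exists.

None

Try creditworthy → collateral, subprime → no collateral:
  If types separate, collateral earns payment 381 and no collateral earns 204.
  Creditworthy: collateral gives 381 − 53 = 328; no collateral gives 204 − 6 = 198. No deviation. ✓
  Subprime: no collateral gives 204 − 2 = 202; collateral gives 381 − 119 = 262. Would deviate. ✗
Try creditworthy → no collateral, subprime → collateral:
  If types separate, no collateral earns payment 381 and collateral earns 204.
  Creditworthy: no collateral gives 381 − 6 = 375; collateral gives 204 − 53 = 151. No deviation. ✓
  Subprime: collateral gives 204 − 119 = 85; no collateral gives 381 − 2 = 379. Would deviate. ✗
Neither assignment is incentive-compatible.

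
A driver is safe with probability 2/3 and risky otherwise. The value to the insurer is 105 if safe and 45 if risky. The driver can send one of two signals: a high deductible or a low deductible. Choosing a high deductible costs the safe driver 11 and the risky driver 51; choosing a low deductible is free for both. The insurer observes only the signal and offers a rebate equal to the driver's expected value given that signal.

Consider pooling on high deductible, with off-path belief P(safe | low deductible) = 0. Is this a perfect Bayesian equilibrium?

No

At the pooled signal (high deductible) the insurer holds the prior 2/3 and pays 2/3·105 + 1/3·45 = 85. Off-path (low deductible) belief 0 gives 0·105 + 1·45 = 45.
Safe: high deductible gives 85 − 11 = 74; low deductible gives 45 − 0 = 45. Stays. ✓
Risky: high deductible gives 85 − 51 = 34; low deductible gives 45 − 0 = 45. Deviates. ✗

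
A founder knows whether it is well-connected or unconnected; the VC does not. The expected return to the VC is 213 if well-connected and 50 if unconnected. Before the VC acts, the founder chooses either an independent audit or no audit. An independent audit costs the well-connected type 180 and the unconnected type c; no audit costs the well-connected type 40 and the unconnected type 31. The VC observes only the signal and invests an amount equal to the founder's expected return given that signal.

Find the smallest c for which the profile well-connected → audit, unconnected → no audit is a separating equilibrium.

Under separation: audit → well-connected (pays 213); no audit → unconnected (pays 50).
Well-connected: 213 − 180 = 33 ≥ 50 − 40 = 10. Holds regardless of c. ✓
Unconnected: 50 − 31 ≥ 213 − c, so c ≥ 213 − 19 = 194.

194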